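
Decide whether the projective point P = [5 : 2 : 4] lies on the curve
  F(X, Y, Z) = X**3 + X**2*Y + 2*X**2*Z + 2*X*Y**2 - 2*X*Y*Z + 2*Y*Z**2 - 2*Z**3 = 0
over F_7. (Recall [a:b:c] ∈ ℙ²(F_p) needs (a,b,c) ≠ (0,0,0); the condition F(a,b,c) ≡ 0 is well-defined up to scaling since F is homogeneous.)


F(5,2,4) ≡ 5 (mod 7); P is NOT on the curve.

Evaluate F(5, 2, 4) term-by-term (mod 7).
  X**3 ↦ 1·125·1·1 = 125
  X**2*Y ↦ 1·25·2·1 = 50
  2*X**2*Z ↦ 2·25·1·4 = 200
  2*X*Y**2 ↦ 2·5·4·1 = 40
  -2*X*Y*Z ↦ -2·5·2·4 = -80
  2*Y*Z**2 ↦ 2·1·2·16 = 64
  -2*Z**3 ↦ -2·1·1·64 = -128
Sum: F(5, 2, 4) = (125) + (50) + (200) + (40) + (-80) + (64) + (-128) = 271.
Reducing mod 7: 271 ≡ 5 (mod 7).
Since F(a, b, c) ≡ 5 ≠ 0 (mod 7), P does NOT lie on the curve.


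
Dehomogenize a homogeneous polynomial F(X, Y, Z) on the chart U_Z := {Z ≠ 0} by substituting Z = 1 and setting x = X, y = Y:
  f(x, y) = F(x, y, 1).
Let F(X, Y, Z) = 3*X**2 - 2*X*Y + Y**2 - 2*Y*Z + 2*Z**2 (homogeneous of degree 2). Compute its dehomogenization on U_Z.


f(x, y) = 3*x**2 - 2*x*y + y**2 - 2*y + 2

On U_Z we set Z = 1. Each monomial c·X^i·Y^j·Z^k in F becomes c·x^i·y^j·1^k = c·x^i·y^j.
Substituting Z = 1: F(X, Y, 1) = 3*x**2 - 2*x*y + y**2 - 2*y + 2.
Note: deg(f) ≤ deg(F) = 2; strict inequality happens when F is divisible by Z (lost terms).


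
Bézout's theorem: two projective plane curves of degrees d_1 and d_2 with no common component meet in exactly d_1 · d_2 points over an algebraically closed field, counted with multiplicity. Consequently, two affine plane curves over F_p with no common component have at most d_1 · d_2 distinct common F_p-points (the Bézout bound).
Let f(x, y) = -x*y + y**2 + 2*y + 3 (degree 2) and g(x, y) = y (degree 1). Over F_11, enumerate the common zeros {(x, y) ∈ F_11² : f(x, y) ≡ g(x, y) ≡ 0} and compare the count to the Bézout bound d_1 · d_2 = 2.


Common zeros: ∅; count = 0; Bézout bound = 2.

deg(f) = 2, deg(g) = 1, so Bézout bound = 2.
Scan x ∈ F_11. For each x, list the y ∈ F_11 with f(x, y) ≡ 0 and those with g(x, y) ≡ 0 (mod 11); the common zeros in that column are the intersection.
  x = 0: f ≡ 0 at y ∈ {2, 7}; g ≡ 0 at y ∈ {0}; common: ∅.
  x = 1: f ≡ 0 at y ∈ {5}; g ≡ 0 at y ∈ {0}; common: ∅.
  x = 2: f ≡ 0 at y ∈ ∅; g ≡ 0 at y ∈ {0}; common: ∅.
  x = 3: f ≡ 0 at y ∈ {6}; g ≡ 0 at y ∈ {0}; common: ∅.
  x = 4: f ≡ 0 at y ∈ {4, 9}; g ≡ 0 at y ∈ {0}; common: ∅.
  x = 5: f ≡ 0 at y ∈ ∅; g ≡ 0 at y ∈ {0}; common: ∅.
  x = 6: f ≡ 0 at y ∈ {1, 3}; g ≡ 0 at y ∈ {0}; common: ∅.
  x = 7: f ≡ 0 at y ∈ ∅; g ≡ 0 at y ∈ {0}; common: ∅.
  x = 8: f ≡ 0 at y ∈ ∅; g ≡ 0 at y ∈ {0}; common: ∅.
  x = 9: f ≡ 0 at y ∈ {8, 10}; g ≡ 0 at y ∈ {0}; common: ∅.
  x = 10: f ≡ 0 at y ∈ ∅; g ≡ 0 at y ∈ {0}; common: ∅.
Collecting: common zeros = ∅, so the count is 0.
Comparison with the Bézout bound: 0 ≤ 2 = deg(f)·deg(g), as expected for curves with no common component (the affine F_11-count falls short of the bound because intersections may lie at infinity, over extension fields, or carry multiplicity).


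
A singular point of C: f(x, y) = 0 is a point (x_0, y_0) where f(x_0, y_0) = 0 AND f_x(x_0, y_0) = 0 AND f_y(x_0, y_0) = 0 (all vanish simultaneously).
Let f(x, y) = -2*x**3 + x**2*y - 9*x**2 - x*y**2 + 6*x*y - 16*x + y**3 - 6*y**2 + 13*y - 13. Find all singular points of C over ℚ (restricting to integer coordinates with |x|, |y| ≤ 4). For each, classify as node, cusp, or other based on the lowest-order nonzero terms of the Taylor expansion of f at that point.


Singular points: {(-1, 2)}; classification: node.

Compute partial derivatives:
  f_x = -6*x**2 + 2*x*y - 18*x - y**2 + 6*y - 16.
  f_y = x**2 - 2*x*y + 6*x + 3*y**2 - 12*y + 13.
Scan x_0 ∈ {−4, ..., 4}. For each x_0, f_y(x_0, y) is a polynomial in y; find its integer roots y ∈ {−4, ..., 4}, then test f_x and f at those candidates.
  x = -4: f_y(-4, y) = 3*y**2 - 4*y + 5; no integer root y with |y| ≤ 4.
  x = -3: f_y(-3, y) = 3*y**2 - 6*y + 4; no integer root y with |y| ≤ 4.
  x = -2: f_y(-2, y) = 3*y**2 - 8*y + 5; vanishes at y ∈ {1}. (-2, 1): f_x = -3 ≠ 0.
  x = -1: f_y(-1, y) = 3*y**2 - 10*y + 8; vanishes at y ∈ {2}. (-1, 2): f_x = 0, f = 0 — SINGULAR.
  x = 0: f_y(0, y) = 3*y**2 - 12*y + 13; no integer root y with |y| ≤ 4.
  x = 1: f_y(1, y) = 3*y**2 - 14*y + 20; no integer root y with |y| ≤ 4.
  x = 2: f_y(2, y) = 3*y**2 - 16*y + 29; no integer root y with |y| ≤ 4.
  x = 3: f_y(3, y) = 3*y**2 - 18*y + 40; no integer root y with |y| ≤ 4.
  x = 4: f_y(4, y) = 3*y**2 - 20*y + 53; no integer root y with |y| ≤ 4.
Only singular point on the grid: (-1, 2).
Classify: substitute x = -1 + u, y = 2 + v and expand: f = -2*u**3 + u**2*v - u**2 - u*v**2 + v**3 + v**2.
No constant or linear terms (consistent with a singular point). Quadratic part: -u**2 + v**2. Cubic part: -2*u**3 + u**2*v - u*v**2 + v**3.
The quadratic part v**2 - u**2 = (v − u)(v + u) splits into two distinct linear factors, so there are two distinct tangent lines y − 2 = ±(x − -1) — this is a node (ordinary double point).
Classification: node.


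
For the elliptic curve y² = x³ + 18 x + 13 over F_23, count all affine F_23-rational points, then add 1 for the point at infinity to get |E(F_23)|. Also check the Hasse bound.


Affine points = {(0, 6), (0, 17), (1, 3), (1, 20), (3, 5), (3, 18), (8, 5), (8, 18), (11, 1), (11, 22), (12, 5), (12, 18), (13, 11), (13, 12), (15, 1), (15, 22), (16, 2), (16, 21), (20, 1), (20, 22)}; affine count = 20; |E(F_23)| = 21.

Discriminant check: Δ ∝ 4a³ + 27b² = 4·18³ + 27·13² = 4·5832 + 27·169 ≡ 15 (mod 23). Nonzero ⇒ E is nonsingular.
For each x ∈ F_23, compute rhs = x³ + 18·x + 13 mod 23, then count y ∈ F_23 with y² ≡ rhs.
  x = 0: rhs = 13, matching y values: 6, 17 (2 points).
  x = 1: rhs = 9, matching y values: 3, 20 (2 points).
  x = 2: rhs = 11, matching y values: none (0 points).
  x = 3: rhs = 2, matching y values: 5, 18 (2 points).
  x = 4: rhs = 11, matching y values: none (0 points).
  x = 5: rhs = 21, matching y values: none (0 points).
  x = 6: rhs = 15, matching y values: none (0 points).
  x = 7: rhs = 22, matching y values: none (0 points).
  x = 8: rhs = 2, matching y values: 5, 18 (2 points).
  x = 9: rhs = 7, matching y values: none (0 points).
  x = 10: rhs = 20, matching y values: none (0 points).
  x = 11: rhs = 1, matching y values: 1, 22 (2 points).
  x = 12: rhs = 2, matching y values: 5, 18 (2 points).
  x = 13: rhs = 6, matching y values: 11, 12 (2 points).
  x = 14: rhs = 19, matching y values: none (0 points).
  x = 15: rhs = 1, matching y values: 1, 22 (2 points).
  x = 16: rhs = 4, matching y values: 2, 21 (2 points).
  x = 17: rhs = 11, matching y values: none (0 points).
  x = 18: rhs = 5, matching y values: none (0 points).
  x = 19: rhs = 15, matching y values: none (0 points).
  x = 20: rhs = 1, matching y values: 1, 22 (2 points).
  x = 21: rhs = 15, matching y values: none (0 points).
  x = 22: rhs = 17, matching y values: none (0 points).
Total affine count: 20.
Full point count |E(F_23)| = 20 + 1 = 21.
Hasse bound: |21 − (23+1)| = |-3| = 3 ≤ 2√23 ≈ 9.5917 ✓.


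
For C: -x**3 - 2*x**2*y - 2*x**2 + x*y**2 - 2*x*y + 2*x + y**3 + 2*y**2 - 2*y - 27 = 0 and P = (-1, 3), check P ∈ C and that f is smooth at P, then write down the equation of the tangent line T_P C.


Tangent line at P: 18*x + 31*y - 75 = 0.

Step 1: f(-1, 3) = 0, so P lies on C.
Step 2: partial derivatives
  f_x(x, y) = -3*x**2 - 4*x*y - 4*x + y**2 - 2*y + 2, f_y(x, y) = -2*x**2 + 2*x*y - 2*x + 3*y**2 + 4*y - 2.
  f_x(P) = 18, f_y(P) = 31 (gradient nonzero, so P is smooth).
Step 3: tangent line at P: 18·(x − -1) + 31·(y − 3) = 0.
Expanding: 18*x + 31*y - 75 = 0.


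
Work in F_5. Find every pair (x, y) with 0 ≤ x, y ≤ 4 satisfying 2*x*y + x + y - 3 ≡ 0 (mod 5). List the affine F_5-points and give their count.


Affine F_5-points: {(0, 3), (1, 4), (3, 0), (4, 1)}; count = 4.

For each of the 25 pairs (x, y) ∈ F_5², evaluate f(x, y) mod 5. Record the zeros.
  x = 0: [0↦2, 1↦3, 2↦4, 3↦0, 4↦1]  zeros at y ∈ {3}
  x = 1: [0↦3, 1↦1, 2↦4, 3↦2, 4↦0]  zeros at y ∈ {4}
  x = 2: [0↦4, 1↦4, 2↦4, 3↦4, 4↦4]  zeros at y ∈ ∅
  x = 3: [0↦0, 1↦2, 2↦4, 3↦1, 4↦3]  zeros at y ∈ {0}
  x = 4: [0↦1, 1↦0, 2↦4, 3↦3, 4↦2]  zeros at y ∈ {1}
Collecting zeros: affine points = {(0, 3), (1, 4), (3, 0), (4, 1)}.
Total count |C(F_5)_aff| = 4.


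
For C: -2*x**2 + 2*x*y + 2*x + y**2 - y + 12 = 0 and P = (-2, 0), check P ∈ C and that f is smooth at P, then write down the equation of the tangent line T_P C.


Tangent line at P: 10*x - 5*y + 20 = 0.

Step 1: f(-2, 0) = 0, so P lies on C.
Step 2: partial derivatives
  f_x(x, y) = -4*x + 2*y + 2, f_y(x, y) = 2*x + 2*y - 1.
  f_x(P) = 10, f_y(P) = -5 (gradient nonzero, so P is smooth).
Step 3: tangent line at P: 10·(x − -2) + -5·(y − 0) = 0.
Expanding: 10*x - 5*y + 20 = 0.


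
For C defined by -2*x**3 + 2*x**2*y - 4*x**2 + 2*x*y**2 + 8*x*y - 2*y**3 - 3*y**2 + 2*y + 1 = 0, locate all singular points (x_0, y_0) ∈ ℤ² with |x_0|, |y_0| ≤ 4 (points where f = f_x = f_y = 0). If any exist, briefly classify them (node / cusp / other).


Singular points: {(-1, -1)}; classification: cusp.

Compute partial derivatives:
  f_x = -6*x**2 + 4*x*y - 8*x + 2*y**2 + 8*y.
  f_y = 2*x**2 + 4*x*y + 8*x - 6*y**2 - 6*y + 2.
Scan x_0 ∈ {−4, ..., 4}. For each x_0, f_y(x_0, y) is a polynomial in y; find its integer roots y ∈ {−4, ..., 4}, then test f_x and f at those candidates.
  x = -4: f_y(-4, y) = -6*y**2 - 22*y + 2; no integer root y with |y| ≤ 4.
  x = -3: f_y(-3, y) = -6*y**2 - 18*y - 4; no integer root y with |y| ≤ 4.
  x = -2: f_y(-2, y) = -6*y**2 - 14*y - 6; no integer root y with |y| ≤ 4.
  x = -1: f_y(-1, y) = -6*y**2 - 10*y - 4; vanishes at y ∈ {-1}. (-1, -1): f_x = 0, f = 0 — SINGULAR.
  x = 0: f_y(0, y) = -6*y**2 - 6*y + 2; no integer root y with |y| ≤ 4.
  x = 1: f_y(1, y) = -6*y**2 - 2*y + 12; no integer root y with |y| ≤ 4.
  x = 2: f_y(2, y) = -6*y**2 + 2*y + 26; no integer root y with |y| ≤ 4.
  x = 3: f_y(3, y) = -6*y**2 + 6*y + 44; no integer root y with |y| ≤ 4.
  x = 4: f_y(4, y) = -6*y**2 + 10*y + 66; no integer root y with |y| ≤ 4.
Only singular point on the grid: (-1, -1).
Classify: substitute x = -1 + u, y = -1 + v and expand: f = -2*u**3 + 2*u**2*v + 2*u*v**2 - 2*v**3 + v**2.
No constant or linear terms (consistent with a singular point). Quadratic part: v**2. Cubic part: -2*u**3 + 2*u**2*v + 2*u*v**2 - 2*v**3.
The quadratic part v**2 is a perfect square, so there is a single (double) tangent line v = 0, i.e. y = -1. Restricting the cubic part to that line (v = 0) leaves -2*u**3 ≠ 0, so f is not divisible by v and the branch is v² ≈ 2*u**3 to lowest order — this is a cusp.
Classification: cusp.


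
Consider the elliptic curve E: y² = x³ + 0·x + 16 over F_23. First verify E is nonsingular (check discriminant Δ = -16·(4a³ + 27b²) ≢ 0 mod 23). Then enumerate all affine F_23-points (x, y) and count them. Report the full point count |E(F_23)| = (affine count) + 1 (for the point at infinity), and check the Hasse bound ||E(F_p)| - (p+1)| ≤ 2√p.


Affine points = {(0, 4), (0, 19), (2, 1), (2, 22), (5, 7), (5, 16), (6, 5), (6, 18), (9, 3), (9, 20), (10, 2), (10, 21), (11, 6), (11, 17), (14, 0), (16, 8), (16, 15), (18, 11), (18, 12), (20, 9), (20, 14), (21, 10), (21, 13)}; affine count = 23; |E(F_23)| = 24.

Discriminant check: Δ ∝ 4a³ + 27b² = 4·0³ + 27·16² = 4·0 + 27·256 ≡ 12 (mod 23). Nonzero ⇒ E is nonsingular.
For each x ∈ F_23, compute rhs = x³ + 0·x + 16 mod 23, then count y ∈ F_23 with y² ≡ rhs.
  x = 0: rhs = 16, matching y values: 4, 19 (2 points).
  x = 1: rhs = 17, matching y values: none (0 points).
  x = 2: rhs = 1, matching y values: 1, 22 (2 points).
  x = 3: rhs = 20, matching y values: none (0 points).
  x = 4: rhs = 11, matching y values: none (0 points).
  x = 5: rhs = 3, matching y values: 7, 16 (2 points).
  x = 6: rhs = 2, matching y values: 5, 18 (2 points).
  x = 7: rhs = 14, matching y values: none (0 points).
  x = 8: rhs = 22, matching y values: none (0 points).
  x = 9: rhs = 9, matching y values: 3, 20 (2 points).
  x = 10: rhs = 4, matching y values: 2, 21 (2 points).
  x = 11: rhs = 13, matching y values: 6, 17 (2 points).
  x = 12: rhs = 19, matching y values: none (0 points).
  x = 13: rhs = 5, matching y values: none (0 points).
  x = 14: rhs = 0, matching y values: 0 (1 points).
  x = 15: rhs = 10, matching y values: none (0 points).
  x = 16: rhs = 18, matching y values: 8, 15 (2 points).
  x = 17: rhs = 7, matching y values: none (0 points).
  x = 18: rhs = 6, matching y values: 11, 12 (2 points).
  x = 19: rhs = 21, matching y values: none (0 points).
  x = 20: rhs = 12, matching y values: 9, 14 (2 points).
  x = 21: rhs = 8, matching y values: 10, 13 (2 points).
  x = 22: rhs = 15, matching y values: none (0 points).
Total affine count: 23.
Full point count |E(F_23)| = 23 + 1 = 24.
Hasse bound: |24 − (23+1)| = |0| = 0 ≤ 2√23 ≈ 9.5917 ✓.


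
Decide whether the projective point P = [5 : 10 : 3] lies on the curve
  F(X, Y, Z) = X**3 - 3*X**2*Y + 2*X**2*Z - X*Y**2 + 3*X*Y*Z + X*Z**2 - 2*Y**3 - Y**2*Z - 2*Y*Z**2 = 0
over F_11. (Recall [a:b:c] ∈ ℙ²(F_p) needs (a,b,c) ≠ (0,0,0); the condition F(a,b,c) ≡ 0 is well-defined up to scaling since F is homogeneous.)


F(5,10,3) ≡ 10 (mod 11); P is NOT on the curve.

Evaluate F(5, 10, 3) term-by-term (mod 11).
  X**3 ↦ 1·125·1·1 = 125
  -3*X**2*Y ↦ -3·25·10·1 = -750
  2*X**2*Z ↦ 2·25·1·3 = 150
  -X*Y**2 ↦ -1·5·100·1 = -500
  3*X*Y*Z ↦ 3·5·10·3 = 450
  X*Z**2 ↦ 1·5·1·9 = 45
  -2*Y**3 ↦ -2·1·1000·1 = -2000
  -Y**2*Z ↦ -1·1·100·3 = -300
  -2*Y*Z**2 ↦ -2·1·10·9 = -180
Sum: F(5, 10, 3) = (125) + (-750) + (150) + (-500) + (450) + (45) + (-2000) + (-300) + (-180) = -2960.
Reducing mod 11: -2960 ≡ 10 (mod 11).
Since F(a, b, c) ≡ 10 ≠ 0 (mod 11), P does NOT lie on the curve.


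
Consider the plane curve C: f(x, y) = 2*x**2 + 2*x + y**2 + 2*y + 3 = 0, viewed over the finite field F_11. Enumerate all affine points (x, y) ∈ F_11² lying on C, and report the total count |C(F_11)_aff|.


Affine F_11-points: {(0, 2), (0, 7), (1, 3), (1, 6), (5, 1), (5, 8), (9, 3), (9, 6), (10, 2), (10, 7)}; count = 10.

For each of the 121 pairs (x, y) ∈ F_11², evaluate f(x, y) mod 11. Record the zeros.
  x = 0: [0↦3, 1↦6, 2↦0, 3↦7, 4↦5, 5↦5, 6↦7, 7↦0, 8↦6, 9↦3, 10↦2]  zeros at y ∈ {2, 7}
  x = 1: [0↦7, 1↦10, 2↦4, 3↦0, 4↦9, 5↦9, 6↦0, 7↦4, 8↦10, 9↦7, 10↦6]  zeros at y ∈ {3, 6}
  x = 2: [0↦4, 1↦7, 2↦1, 3↦8, 4↦6, 5↦6, 6↦8, 7↦1, 8↦7, 9↦4, 10↦3]  zeros at y ∈ ∅
  x = 3: [0↦5, 1↦8, 2↦2, 3↦9, 4↦7, 5↦7, 6↦9, 7↦2, 8↦8, 9↦5, 10↦4]  zeros at y ∈ ∅
  x = 4: [0↦10, 1↦2, 2↦7, 3↦3, 4↦1, 5↦1, 6↦3, 7↦7, 8↦2, 9↦10, 10↦9]  zeros at y ∈ ∅
  x = 5: [0↦8, 1↦0, 2↦5, 3↦1, 4↦10, 5↦10, 6↦1, 7↦5, 8↦0, 9↦8, 10↦7]  zeros at y ∈ {1, 8}
  x = 6: [0↦10, 1↦2, 2↦7, 3↦3, 4↦1, 5↦1, 6↦3, 7↦7, 8↦2, 9↦10, 10↦9]  zeros at y ∈ ∅
  x = 7: [0↦5, 1↦8, 2↦2, 3↦9, 4↦7, 5↦7, 6↦9, 7↦2, 8↦8, 9↦5, 10↦4]  zeros at y ∈ ∅
  x = 8: [0↦4, 1↦7, 2↦1, 3↦8, 4↦6, 5↦6, 6↦8, 7↦1, 8↦7, 9↦4, 10↦3]  zeros at y ∈ ∅
  x = 9: [0↦7, 1↦10, 2↦4, 3↦0, 4↦9, 5↦9, 6↦0, 7↦4, 8↦10, 9↦7, 10↦6]  zeros at y ∈ {3, 6}
  x = 10: [0↦3, 1↦6, 2↦0, 3↦7, 4↦5, 5↦5, 6↦7, 7↦0, 8↦6, 9↦3, 10↦2]  zeros at y ∈ {2, 7}
Collecting zeros: affine points = {(0, 2), (0, 7), (1, 3), (1, 6), (5, 1), (5, 8), (9, 3), (9, 6), (10, 2), (10, 7)}.
Total count |C(F_11)_aff| = 10.


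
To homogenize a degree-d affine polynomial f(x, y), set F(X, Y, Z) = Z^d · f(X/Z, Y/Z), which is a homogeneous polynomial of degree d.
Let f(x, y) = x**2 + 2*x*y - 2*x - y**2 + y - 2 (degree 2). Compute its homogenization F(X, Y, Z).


F(X, Y, Z) = X**2 + 2*X*Y - 2*X*Z - Y**2 + Y*Z - 2*Z**2

deg(f) = 2.
Substitute x = X/Z, y = Y/Z into f, then multiply by Z^2.
  monomial 1·x^2·y^0 ↦ 1·X^2·Y^0·Z^0.
  monomial 2·x^1·y^1 ↦ 2·X^1·Y^1·Z^0.
  monomial -2·x^1·y^0 ↦ -2·X^1·Y^0·Z^1.
  monomial -1·x^0·y^2 ↦ -1·X^0·Y^2·Z^0.
  monomial 1·x^0·y^1 ↦ 1·X^0·Y^1·Z^1.
  monomial -2·x^0·y^0 ↦ -2·X^0·Y^0·Z^2.
Collecting: F(X, Y, Z) = X**2 + 2*X*Y - 2*X*Z - Y**2 + Y*Z - 2*Z**2.


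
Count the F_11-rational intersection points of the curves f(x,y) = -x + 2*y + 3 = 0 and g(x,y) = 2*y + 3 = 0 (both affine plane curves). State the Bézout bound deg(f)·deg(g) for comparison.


Common zeros: {(0, 4)}; count = 1; Bézout bound = 1.

deg(f) = 1, deg(g) = 1, so Bézout bound = 1.
Scan x ∈ F_11. For each x, list the y ∈ F_11 with f(x, y) ≡ 0 and those with g(x, y) ≡ 0 (mod 11); the common zeros in that column are the intersection.
  x = 0: f ≡ 0 at y ∈ {4}; g ≡ 0 at y ∈ {4}; common: {4}.
  x = 1: f ≡ 0 at y ∈ {10}; g ≡ 0 at y ∈ {4}; common: ∅.
  x = 2: f ≡ 0 at y ∈ {5}; g ≡ 0 at y ∈ {4}; common: ∅.
  x = 3: f ≡ 0 at y ∈ {0}; g ≡ 0 at y ∈ {4}; common: ∅.
  x = 4: f ≡ 0 at y ∈ {6}; g ≡ 0 at y ∈ {4}; common: ∅.
  x = 5: f ≡ 0 at y ∈ {1}; g ≡ 0 at y ∈ {4}; common: ∅.
  x = 6: f ≡ 0 at y ∈ {7}; g ≡ 0 at y ∈ {4}; common: ∅.
  x = 7: f ≡ 0 at y ∈ {2}; g ≡ 0 at y ∈ {4}; common: ∅.
  x = 8: f ≡ 0 at y ∈ {8}; g ≡ 0 at y ∈ {4}; common: ∅.
  x = 9: f ≡ 0 at y ∈ {3}; g ≡ 0 at y ∈ {4}; common: ∅.
  x = 10: f ≡ 0 at y ∈ {9}; g ≡ 0 at y ∈ {4}; common: ∅.
Collecting: common zeros = {(0, 4)}, so the count is 1.
Comparison with the Bézout bound: 1 ≤ 1 = deg(f)·deg(g), as expected for curves with no common component (the bound is attained).


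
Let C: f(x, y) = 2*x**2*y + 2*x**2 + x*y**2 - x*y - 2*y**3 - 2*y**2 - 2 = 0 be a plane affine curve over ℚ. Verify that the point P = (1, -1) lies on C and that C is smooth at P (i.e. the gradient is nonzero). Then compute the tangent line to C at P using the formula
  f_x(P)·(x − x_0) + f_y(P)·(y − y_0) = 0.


Tangent line at P: 2*x - 3*y - 5 = 0.

Step 1: f(1, -1) = 0, so P lies on C.
Step 2: partial derivatives
  f_x(x, y) = 4*x*y + 4*x + y**2 - y, f_y(x, y) = 2*x**2 + 2*x*y - x - 6*y**2 - 4*y.
  f_x(P) = 2, f_y(P) = -3 (gradient nonzero, so P is smooth).
Step 3: tangent line at P: 2·(x − 1) + -3·(y − -1) = 0.
Expanding: 2*x - 3*y - 5 = 0.


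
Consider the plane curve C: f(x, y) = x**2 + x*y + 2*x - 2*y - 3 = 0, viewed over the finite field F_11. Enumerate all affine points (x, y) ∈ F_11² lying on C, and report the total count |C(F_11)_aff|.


Affine F_11-points: {(0, 4), (1, 0), (3, 10), (4, 6), (5, 4), (6, 8), (7, 10), (8, 0), (9, 2), (10, 6)}; count = 10.

For each of the 121 pairs (x, y) ∈ F_11², evaluate f(x, y) mod 11. Record the zeros.
  x = 0: [0↦8, 1↦6, 2↦4, 3↦2, 4↦0, 5↦9, 6↦7, 7↦5, 8↦3, 9↦1, 10↦10]  zeros at y ∈ {4}
  x = 1: [0↦0, 1↦10, 2↦9, 3↦8, 4↦7, 5↦6, 6↦5, 7↦4, 8↦3, 9↦2, 10↦1]  zeros at y ∈ {0}
  x = 2: [0↦5, 1↦5, 2↦5, 3↦5, 4↦5, 5↦5, 6↦5, 7↦5, 8↦5, 9↦5, 10↦5]  zeros at y ∈ ∅
  x = 3: [0↦1, 1↦2, 2↦3, 3↦4, 4↦5, 5↦6, 6↦7, 7↦8, 8↦9, 9↦10, 10↦0]  zeros at y ∈ {10}
  x = 4: [0↦10, 1↦1, 2↦3, 3↦5, 4↦7, 5↦9, 6↦0, 7↦2, 8↦4, 9↦6, 10↦8]  zeros at y ∈ {6}
  x = 5: [0↦10, 1↦2, 2↦5, 3↦8, 4↦0, 5↦3, 6↦6, 7↦9, 8↦1, 9↦4, 10↦7]  zeros at y ∈ {4}
  x = 6: [0↦1, 1↦5, 2↦9, 3↦2, 4↦6, 5↦10, 6↦3, 7↦7, 8↦0, 9↦4, 10↦8]  zeros at y ∈ {8}
  x = 7: [0↦5, 1↦10, 2↦4, 3↦9, 4↦3, 5↦8, 6↦2, 7↦7, 8↦1, 9↦6, 10↦0]  zeros at y ∈ {10}
  x = 8: [0↦0, 1↦6, 2↦1, 3↦7, 4↦2, 5↦8, 6↦3, 7↦9, 8↦4, 9↦10, 10↦5]  zeros at y ∈ {0}
  x = 9: [0↦8, 1↦4, 2↦0, 3↦7, 4↦3, 5↦10, 6↦6, 7↦2, 8↦9, 9↦5, 10↦1]  zeros at y ∈ {2}
  x = 10: [0↦7, 1↦4, 2↦1, 3↦9, 4↦6, 5↦3, 6↦0, 7↦8, 8↦5, 9↦2, 10↦10]  zeros at y ∈ {6}
Collecting zeros: affine points = {(0, 4), (1, 0), (3, 10), (4, 6), (5, 4), (6, 8), (7, 10), (8, 0), (9, 2), (10, 6)}.
Total count |C(F_11)_aff| = 10.


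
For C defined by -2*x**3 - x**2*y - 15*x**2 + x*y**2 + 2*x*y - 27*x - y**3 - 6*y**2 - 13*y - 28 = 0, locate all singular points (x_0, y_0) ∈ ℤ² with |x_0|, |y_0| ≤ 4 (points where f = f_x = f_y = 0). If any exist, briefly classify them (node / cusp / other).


Singular points: {(-2, -3)}; classification: cusp.

Compute partial derivatives:
  f_x = -6*x**2 - 2*x*y - 30*x + y**2 + 2*y - 27.
  f_y = -x**2 + 2*x*y + 2*x - 3*y**2 - 12*y - 13.
Scan x_0 ∈ {−4, ..., 4}. For each x_0, f_y(x_0, y) is a polynomial in y; find its integer roots y ∈ {−4, ..., 4}, then test f_x and f at those candidates.
  x = -4: f_y(-4, y) = -3*y**2 - 20*y - 37; no integer root y with |y| ≤ 4.
  x = -3: f_y(-3, y) = -3*y**2 - 18*y - 28; no integer root y with |y| ≤ 4.
  x = -2: f_y(-2, y) = -3*y**2 - 16*y - 21; vanishes at y ∈ {-3}. (-2, -3): f_x = 0, f = 0 — SINGULAR.
  x = -1: f_y(-1, y) = -3*y**2 - 14*y - 16; vanishes at y ∈ {-2}. (-1, -2): f_x = -7 ≠ 0.
  x = 0: f_y(0, y) = -3*y**2 - 12*y - 13; no integer root y with |y| ≤ 4.
  x = 1: f_y(1, y) = -3*y**2 - 10*y - 12; no integer root y with |y| ≤ 4.
  x = 2: f_y(2, y) = -3*y**2 - 8*y - 13; no integer root y with |y| ≤ 4.
  x = 3: f_y(3, y) = -3*y**2 - 6*y - 16; no integer root y with |y| ≤ 4.
  x = 4: f_y(4, y) = -3*y**2 - 4*y - 21; no integer root y with |y| ≤ 4.
Only singular point on the grid: (-2, -3).
Classify: substitute x = -2 + u, y = -3 + v and expand: f = -2*u**3 - u**2*v + u*v**2 - v**3 + v**2.
No constant or linear terms (consistent with a singular point). Quadratic part: v**2. Cubic part: -2*u**3 - u**2*v + u*v**2 - v**3.
The quadratic part v**2 is a perfect square, so there is a single (double) tangent line v = 0, i.e. y = -3. Restricting the cubic part to that line (v = 0) leaves -2*u**3 ≠ 0, so f is not divisible by v and the branch is v² ≈ 2*u**3 to lowest order — this is a cusp.
Classification: cusp.


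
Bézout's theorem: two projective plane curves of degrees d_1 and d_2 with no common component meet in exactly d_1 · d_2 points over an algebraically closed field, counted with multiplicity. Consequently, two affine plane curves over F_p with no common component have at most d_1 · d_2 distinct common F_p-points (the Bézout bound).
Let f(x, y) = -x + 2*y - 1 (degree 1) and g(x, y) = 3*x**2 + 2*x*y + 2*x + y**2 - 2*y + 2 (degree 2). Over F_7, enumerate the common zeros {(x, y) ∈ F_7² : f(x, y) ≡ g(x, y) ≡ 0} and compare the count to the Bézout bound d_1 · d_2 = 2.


Common zeros: ∅; count = 0; Bézout bound = 2.

deg(f) = 1, deg(g) = 2, so Bézout bound = 2.
Scan x ∈ F_7. For each x, list the y ∈ F_7 with f(x, y) ≡ 0 and those with g(x, y) ≡ 0 (mod 7); the common zeros in that column are the intersection.
  x = 0: f ≡ 0 at y ∈ {4}; g ≡ 0 at y ∈ ∅; common: ∅.
  x = 1: f ≡ 0 at y ∈ {1}; g ≡ 0 at y ∈ {0}; common: ∅.
  x = 2: f ≡ 0 at y ∈ {5}; g ≡ 0 at y ∈ {1, 4}; common: ∅.
  x = 3: f ≡ 0 at y ∈ {2}; g ≡ 0 at y ∈ {0, 3}; common: ∅.
  x = 4: f ≡ 0 at y ∈ {6}; g ≡ 0 at y ∈ {4}; common: ∅.
  x = 5: f ≡ 0 at y ∈ {3}; g ≡ 0 at y ∈ ∅; common: ∅.
  x = 6: f ≡ 0 at y ∈ {0}; g ≡ 0 at y ∈ {1, 3}; common: ∅.
Collecting: common zeros = ∅, so the count is 0.
Comparison with the Bézout bound: 0 ≤ 2 = deg(f)·deg(g), as expected for curves with no common component (the affine F_7-count falls short of the bound because intersections may lie at infinity, over extension fields, or carry multiplicity).


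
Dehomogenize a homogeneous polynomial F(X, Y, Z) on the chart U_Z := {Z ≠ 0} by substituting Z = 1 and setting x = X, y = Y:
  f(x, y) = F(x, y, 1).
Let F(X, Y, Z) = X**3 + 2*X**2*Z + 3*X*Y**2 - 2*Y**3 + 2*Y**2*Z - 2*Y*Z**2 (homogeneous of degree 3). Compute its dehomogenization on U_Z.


f(x, y) = x**3 + 2*x**2 + 3*x*y**2 - 2*y**3 + 2*y**2 - 2*y

On U_Z we set Z = 1. Each monomial c·X^i·Y^j·Z^k in F becomes c·x^i·y^j·1^k = c·x^i·y^j.
Substituting Z = 1: F(X, Y, 1) = x**3 + 2*x**2 + 3*x*y**2 - 2*y**3 + 2*y**2 - 2*y.
Note: deg(f) ≤ deg(F) = 3; strict inequality happens when F is divisible by Z (lost terms).


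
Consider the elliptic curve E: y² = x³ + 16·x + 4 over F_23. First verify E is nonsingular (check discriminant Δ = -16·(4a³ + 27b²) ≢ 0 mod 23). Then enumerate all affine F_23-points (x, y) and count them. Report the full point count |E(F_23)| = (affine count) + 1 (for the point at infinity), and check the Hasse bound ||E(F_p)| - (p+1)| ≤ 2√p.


Affine points = {(0, 2), (0, 21), (5, 5), (5, 18), (8, 0), (9, 7), (9, 16), (11, 4), (11, 19), (15, 10), (15, 13), (16, 3), (16, 20), (18, 11), (18, 12)}; affine count = 15; |E(F_23)| = 16.

Discriminant check: Δ ∝ 4a³ + 27b² = 4·16³ + 27·4² = 4·4096 + 27·16 ≡ 3 (mod 23). Nonzero ⇒ E is nonsingular.
For each x ∈ F_23, compute rhs = x³ + 16·x + 4 mod 23, then count y ∈ F_23 with y² ≡ rhs.
  x = 0: rhs = 4, matching y values: 2, 21 (2 points).
  x = 1: rhs = 21, matching y values: none (0 points).
  x = 2: rhs = 21, matching y values: none (0 points).
  x = 3: rhs = 10, matching y values: none (0 points).
  x = 4: rhs = 17, matching y values: none (0 points).
  x = 5: rhs = 2, matching y values: 5, 18 (2 points).
  x = 6: rhs = 17, matching y values: none (0 points).
  x = 7: rhs = 22, matching y values: none (0 points).
  x = 8: rhs = 0, matching y values: 0 (1 points).
  x = 9: rhs = 3, matching y values: 7, 16 (2 points).
  x = 10: rhs = 14, matching y values: none (0 points).
  x = 11: rhs = 16, matching y values: 4, 19 (2 points).
  x = 12: rhs = 15, matching y values: none (0 points).
  x = 13: rhs = 17, matching y values: none (0 points).
  x = 14: rhs = 5, matching y values: none (0 points).
  x = 15: rhs = 8, matching y values: 10, 13 (2 points).
  x = 16: rhs = 9, matching y values: 3, 20 (2 points).
  x = 17: rhs = 14, matching y values: none (0 points).
  x = 18: rhs = 6, matching y values: 11, 12 (2 points).
  x = 19: rhs = 14, matching y values: none (0 points).
  x = 20: rhs = 21, matching y values: none (0 points).
  x = 21: rhs = 10, matching y values: none (0 points).
  x = 22: rhs = 10, matching y values: none (0 points).
Total affine count: 15.
Full point count |E(F_23)| = 15 + 1 = 16.
Hasse bound: |16 − (23+1)| = |-8| = 8 ≤ 2√23 ≈ 9.5917 ✓.


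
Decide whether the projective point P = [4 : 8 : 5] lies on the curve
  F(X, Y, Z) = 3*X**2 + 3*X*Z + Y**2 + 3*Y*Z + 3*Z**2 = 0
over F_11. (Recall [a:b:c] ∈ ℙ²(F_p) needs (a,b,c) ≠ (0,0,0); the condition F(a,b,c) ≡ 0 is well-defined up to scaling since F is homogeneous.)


F(4,8,5) ≡ 4 (mod 11); P is NOT on the curve.

Evaluate F(4, 8, 5) term-by-term (mod 11).
  3*X**2 ↦ 3·16·1·1 = 48
  3*X*Z ↦ 3·4·1·5 = 60
  Y**2 ↦ 1·1·64·1 = 64
  3*Y*Z ↦ 3·1·8·5 = 120
  3*Z**2 ↦ 3·1·1·25 = 75
Sum: F(4, 8, 5) = (48) + (60) + (64) + (120) + (75) = 367.
Reducing mod 11: 367 ≡ 4 (mod 11).
Since F(a, b, c) ≡ 4 ≠ 0 (mod 11), P does NOT lie on the curve.


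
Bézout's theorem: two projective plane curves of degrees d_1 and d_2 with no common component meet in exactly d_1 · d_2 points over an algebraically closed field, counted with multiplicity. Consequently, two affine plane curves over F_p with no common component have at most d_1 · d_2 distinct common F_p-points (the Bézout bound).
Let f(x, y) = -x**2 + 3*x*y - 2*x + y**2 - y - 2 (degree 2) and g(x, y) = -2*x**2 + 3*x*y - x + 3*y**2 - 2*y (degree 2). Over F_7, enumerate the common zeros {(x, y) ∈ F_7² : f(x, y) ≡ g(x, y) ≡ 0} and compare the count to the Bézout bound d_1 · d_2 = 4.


Common zeros: ∅; count = 0; Bézout bound = 4.

deg(f) = 2, deg(g) = 2, so Bézout bound = 4.
Scan x ∈ F_7. For each x, list the y ∈ F_7 with f(x, y) ≡ 0 and those with g(x, y) ≡ 0 (mod 7); the common zeros in that column are the intersection.
  x = 0: f ≡ 0 at y ∈ {2, 6}; g ≡ 0 at y ∈ {0, 3}; common: ∅.
  x = 1: f ≡ 0 at y ∈ ∅; g ≡ 0 at y ∈ {4, 5}; common: ∅.
  x = 2: f ≡ 0 at y ∈ {3, 6}; g ≡ 0 at y ∈ ∅; common: ∅.
  x = 3: f ≡ 0 at y ∈ ∅; g ≡ 0 at y ∈ {0}; common: ∅.
  x = 4: f ≡ 0 at y ∈ {1, 2}; g ≡ 0 at y ∈ {3}; common: ∅.
  x = 5: f ≡ 0 at y ∈ {3, 4}; g ≡ 0 at y ∈ ∅; common: ∅.
  x = 6: f ≡ 0 at y ∈ ∅; g ≡ 0 at y ∈ {5, 6}; common: ∅.
Collecting: common zeros = ∅, so the count is 0.
Comparison with the Bézout bound: 0 ≤ 4 = deg(f)·deg(g), as expected for curves with no common component (the affine F_7-count falls short of the bound because intersections may lie at infinity, over extension fields, or carry multiplicity).


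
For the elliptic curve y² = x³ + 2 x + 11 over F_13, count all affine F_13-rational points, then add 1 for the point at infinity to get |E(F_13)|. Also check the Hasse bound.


Affine points = {(1, 1), (1, 12), (2, 6), (2, 7), (5, 4), (5, 9), (7, 2), (7, 11), (9, 2), (9, 11), (10, 2), (10, 11), (11, 5), (11, 8)}; affine count = 14; |E(F_13)| = 15.

Discriminant check: Δ ∝ 4a³ + 27b² = 4·2³ + 27·11² = 4·8 + 27·121 ≡ 10 (mod 13). Nonzero ⇒ E is nonsingular.
For each x ∈ F_13, compute rhs = x³ + 2·x + 11 mod 13, then count y ∈ F_13 with y² ≡ rhs.
  x = 0: rhs = 11, matching y values: none (0 points).
  x = 1: rhs = 1, matching y values: 1, 12 (2 points).
  x = 2: rhs = 10, matching y values: 6, 7 (2 points).
  x = 3: rhs = 5, matching y values: none (0 points).
  x = 4: rhs = 5, matching y values: none (0 points).
  x = 5: rhs = 3, matching y values: 4, 9 (2 points).
  x = 6: rhs = 5, matching y values: none (0 points).
  x = 7: rhs = 4, matching y values: 2, 11 (2 points).
  x = 8: rhs = 6, matching y values: none (0 points).
  x = 9: rhs = 4, matching y values: 2, 11 (2 points).
  x = 10: rhs = 4, matching y values: 2, 11 (2 points).
  x = 11: rhs = 12, matching y values: 5, 8 (2 points).
  x = 12: rhs = 8, matching y values: none (0 points).
Total affine count: 14.
Full point count |E(F_13)| = 14 + 1 = 15.
Hasse bound: |15 − (13+1)| = |1| = 1 ≤ 2√13 ≈ 7.2111 ✓.


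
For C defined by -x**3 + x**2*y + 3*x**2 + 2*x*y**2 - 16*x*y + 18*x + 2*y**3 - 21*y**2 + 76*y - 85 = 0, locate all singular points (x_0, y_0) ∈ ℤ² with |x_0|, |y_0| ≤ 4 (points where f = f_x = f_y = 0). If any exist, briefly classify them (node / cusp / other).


Singular points: {(2, 3)}; classification: cusp.

Compute partial derivatives:
  f_x = -3*x**2 + 2*x*y + 6*x + 2*y**2 - 16*y + 18.
  f_y = x**2 + 4*x*y - 16*x + 6*y**2 - 42*y + 76.
Scan x_0 ∈ {−4, ..., 4}. For each x_0, f_y(x_0, y) is a polynomial in y; find its integer roots y ∈ {−4, ..., 4}, then test f_x and f at those candidates.
  x = -4: f_y(-4, y) = 6*y**2 - 58*y + 156; no integer root y with |y| ≤ 4.
  x = -3: f_y(-3, y) = 6*y**2 - 54*y + 133; no integer root y with |y| ≤ 4.
  x = -2: f_y(-2, y) = 6*y**2 - 50*y + 112; no integer root y with |y| ≤ 4.
  x = -1: f_y(-1, y) = 6*y**2 - 46*y + 93; no integer root y with |y| ≤ 4.
  x = 0: f_y(0, y) = 6*y**2 - 42*y + 76; no integer root y with |y| ≤ 4.
  x = 1: f_y(1, y) = 6*y**2 - 38*y + 61; no integer root y with |y| ≤ 4.
  x = 2: f_y(2, y) = 6*y**2 - 34*y + 48; vanishes at y ∈ {3}. (2, 3): f_x = 0, f = 0 — SINGULAR.
  x = 3: f_y(3, y) = 6*y**2 - 30*y + 37; no integer root y with |y| ≤ 4.
  x = 4: f_y(4, y) = 6*y**2 - 26*y + 28; vanishes at y ∈ {2}. (4, 2): f_x = -14 ≠ 0.
Only singular point on the grid: (2, 3).
Classify: substitute x = 2 + u, y = 3 + v and expand: f = -u**3 + u**2*v + 2*u*v**2 + 2*v**3 + v**2.
No constant or linear terms (consistent with a singular point). Quadratic part: v**2. Cubic part: -u**3 + u**2*v + 2*u*v**2 + 2*v**3.
The quadratic part v**2 is a perfect square, so there is a single (double) tangent line v = 0, i.e. y = 3. Restricting the cubic part to that line (v = 0) leaves -u**3 ≠ 0, so f is not divisible by v and the branch is v² ≈ u**3 to lowest order — this is a cusp.
Classification: cusp.


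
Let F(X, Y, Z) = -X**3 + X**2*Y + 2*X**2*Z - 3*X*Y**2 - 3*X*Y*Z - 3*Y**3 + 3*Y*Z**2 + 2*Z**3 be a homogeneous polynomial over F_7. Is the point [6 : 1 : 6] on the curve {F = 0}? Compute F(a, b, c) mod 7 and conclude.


F(6,1,6) ≡ 5 (mod 7); P is NOT on the curve.

Evaluate F(6, 1, 6) term-by-term (mod 7).
  -X**3 ↦ -1·216·1·1 = -216
  X**2*Y ↦ 1·36·1·1 = 36
  2*X**2*Z ↦ 2·36·1·6 = 432
  -3*X*Y**2 ↦ -3·6·1·1 = -18
  -3*X*Y*Z ↦ -3·6·1·6 = -108
  -3*Y**3 ↦ -3·1·1·1 = -3
  3*Y*Z**2 ↦ 3·1·1·36 = 108
  2*Z**3 ↦ 2·1·1·216 = 432
Sum: F(6, 1, 6) = (-216) + (36) + (432) + (-18) + (-108) + (-3) + (108) + (432) = 663.
Reducing mod 7: 663 ≡ 5 (mod 7).
Since F(a, b, c) ≡ 5 ≠ 0 (mod 7), P does NOT lie on the curve.


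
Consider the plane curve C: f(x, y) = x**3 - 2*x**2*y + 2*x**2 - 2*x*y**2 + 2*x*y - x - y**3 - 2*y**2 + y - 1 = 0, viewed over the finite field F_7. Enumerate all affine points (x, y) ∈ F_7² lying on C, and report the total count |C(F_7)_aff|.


Affine F_7-points: {(1, 2), (2, 3), (3, 1), (3, 2), (3, 3), (4, 0), (4, 5), (4, 6), (5, 2), (6, 3)}; count = 10.

For each of the 49 pairs (x, y) ∈ F_7², evaluate f(x, y) mod 7. Record the zeros.
  x = 0: [0↦6, 1↦4, 2↦6, 3↦6, 4↦5, 5↦4, 6↦4]  zeros at y ∈ ∅
  x = 1: [0↦1, 1↦4, 2↦0, 3↦4, 4↦3, 5↦5, 6↦4]  zeros at y ∈ {2}
  x = 2: [0↦6, 1↦3, 2↦3, 3↦0, 4↦2, 5↦3, 6↦4]  zeros at y ∈ {3}
  x = 3: [0↦6, 1↦0, 2↦0, 3↦0, 4↦1, 5↦4, 6↦3]  zeros at y ∈ {1, 2, 3}
  x = 4: [0↦0, 1↦1, 2↦4, 3↦3, 4↦6, 5↦0, 6↦0]  zeros at y ∈ {0, 5, 6}
  x = 5: [0↦1, 1↦5, 2↦0, 3↦1, 4↦2, 5↦4, 6↦1]  zeros at y ∈ {2}
  x = 6: [0↦1, 1↦4, 2↦1, 3↦0, 4↦2, 5↦1, 6↦5]  zeros at y ∈ {3}
Collecting zeros: affine points = {(1, 2), (2, 3), (3, 1), (3, 2), (3, 3), (4, 0), (4, 5), (4, 6), (5, 2), (6, 3)}.
Total count |C(F_7)_aff| = 10.


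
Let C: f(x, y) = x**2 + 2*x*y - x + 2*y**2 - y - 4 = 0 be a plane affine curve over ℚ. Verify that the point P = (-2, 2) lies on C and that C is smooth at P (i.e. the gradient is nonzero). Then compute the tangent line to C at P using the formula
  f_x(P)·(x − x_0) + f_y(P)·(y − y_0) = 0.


Tangent line at P: -x + 3*y - 8 = 0.

Step 1: f(-2, 2) = 0, so P lies on C.
Step 2: partial derivatives
  f_x(x, y) = 2*x + 2*y - 1, f_y(x, y) = 2*x + 4*y - 1.
  f_x(P) = -1, f_y(P) = 3 (gradient nonzero, so P is smooth).
Step 3: tangent line at P: -1·(x − -2) + 3·(y − 2) = 0.
Expanding: -x + 3*y - 8 = 0.


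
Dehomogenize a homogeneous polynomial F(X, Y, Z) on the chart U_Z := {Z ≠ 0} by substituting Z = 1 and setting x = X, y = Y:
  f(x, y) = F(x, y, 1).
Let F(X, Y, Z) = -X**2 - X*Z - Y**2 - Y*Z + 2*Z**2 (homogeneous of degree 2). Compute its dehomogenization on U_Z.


f(x, y) = -x**2 - x - y**2 - y + 2

On U_Z we set Z = 1. Each monomial c·X^i·Y^j·Z^k in F becomes c·x^i·y^j·1^k = c·x^i·y^j.
Substituting Z = 1: F(X, Y, 1) = -x**2 - x - y**2 - y + 2.
Note: deg(f) ≤ deg(F) = 2; strict inequality happens when F is divisible by Z (lost terms).


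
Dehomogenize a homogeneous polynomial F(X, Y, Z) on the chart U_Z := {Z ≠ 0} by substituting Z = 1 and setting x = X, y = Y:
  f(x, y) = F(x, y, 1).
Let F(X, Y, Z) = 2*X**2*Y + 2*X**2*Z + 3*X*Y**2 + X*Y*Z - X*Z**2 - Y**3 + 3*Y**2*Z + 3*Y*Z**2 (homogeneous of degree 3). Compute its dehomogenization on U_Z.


f(x, y) = 2*x**2*y + 2*x**2 + 3*x*y**2 + x*y - x - y**3 + 3*y**2 + 3*y

On U_Z we set Z = 1. Each monomial c·X^i·Y^j·Z^k in F becomes c·x^i·y^j·1^k = c·x^i·y^j.
Substituting Z = 1: F(X, Y, 1) = 2*x**2*y + 2*x**2 + 3*x*y**2 + x*y - x - y**3 + 3*y**2 + 3*y.
Note: deg(f) ≤ deg(F) = 3; strict inequality happens when F is divisible by Z (lost terms).


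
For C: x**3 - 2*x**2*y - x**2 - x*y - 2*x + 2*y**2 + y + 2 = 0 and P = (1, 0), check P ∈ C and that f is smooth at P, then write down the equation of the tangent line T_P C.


Tangent line at P: -x - 2*y + 1 = 0.

Step 1: f(1, 0) = 0, so P lies on C.
Step 2: partial derivatives
  f_x(x, y) = 3*x**2 - 4*x*y - 2*x - y - 2, f_y(x, y) = -2*x**2 - x + 4*y + 1.
  f_x(P) = -1, f_y(P) = -2 (gradient nonzero, so P is smooth).
Step 3: tangent line at P: -1·(x − 1) + -2·(y − 0) = 0.
Expanding: -x - 2*y + 1 = 0.


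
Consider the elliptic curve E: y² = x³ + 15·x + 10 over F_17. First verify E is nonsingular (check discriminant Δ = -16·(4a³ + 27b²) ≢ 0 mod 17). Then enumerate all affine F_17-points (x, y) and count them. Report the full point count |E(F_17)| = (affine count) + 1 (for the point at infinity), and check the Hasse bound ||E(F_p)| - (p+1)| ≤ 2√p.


Affine points = {(1, 3), (1, 14), (4, 7), (4, 10), (7, 4), (7, 13), (8, 8), (8, 9), (10, 2), (10, 15)}; affine count = 10; |E(F_17)| = 11.

Discriminant check: Δ ∝ 4a³ + 27b² = 4·15³ + 27·10² = 4·3375 + 27·100 ≡ 16 (mod 17). Nonzero ⇒ E is nonsingular.
For each x ∈ F_17, compute rhs = x³ + 15·x + 10 mod 17, then count y ∈ F_17 with y² ≡ rhs.
  x = 0: rhs = 10, matching y values: none (0 points).
  x = 1: rhs = 9, matching y values: 3, 14 (2 points).
  x = 2: rhs = 14, matching y values: none (0 points).
  x = 3: rhs = 14, matching y values: none (0 points).
  x = 4: rhs = 15, matching y values: 7, 10 (2 points).
  x = 5: rhs = 6, matching y values: none (0 points).
  x = 6: rhs = 10, matching y values: none (0 points).
  x = 7: rhs = 16, matching y values: 4, 13 (2 points).
  x = 8: rhs = 13, matching y values: 8, 9 (2 points).
  x = 9: rhs = 7, matching y values: none (0 points).
  x = 10: rhs = 4, matching y values: 2, 15 (2 points).
  x = 11: rhs = 10, matching y values: none (0 points).
  x = 12: rhs = 14, matching y values: none (0 points).
  x = 13: rhs = 5, matching y values: none (0 points).
  x = 14: rhs = 6, matching y values: none (0 points).
  x = 15: rhs = 6, matching y values: none (0 points).
  x = 16: rhs = 11, matching y values: none (0 points).
Total affine count: 10.
Full point count |E(F_17)| = 10 + 1 = 11.
Hasse bound: |11 − (17+1)| = |-7| = 7 ≤ 2√17 ≈ 8.2462 ✓.


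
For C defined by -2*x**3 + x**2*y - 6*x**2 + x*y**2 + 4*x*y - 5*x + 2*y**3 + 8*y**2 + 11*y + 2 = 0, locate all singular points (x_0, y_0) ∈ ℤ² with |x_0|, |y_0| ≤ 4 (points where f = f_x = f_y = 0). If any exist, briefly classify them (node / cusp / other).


Singular points: {(-1, -1)}; classification: node.

Compute partial derivatives:
  f_x = -6*x**2 + 2*x*y - 12*x + y**2 + 4*y - 5.
  f_y = x**2 + 2*x*y + 4*x + 6*y**2 + 16*y + 11.
Scan x_0 ∈ {−4, ..., 4}. For each x_0, f_y(x_0, y) is a polynomial in y; find its integer roots y ∈ {−4, ..., 4}, then test f_x and f at those candidates.
  x = -4: f_y(-4, y) = 6*y**2 + 8*y + 11; no integer root y with |y| ≤ 4.
  x = -3: f_y(-3, y) = 6*y**2 + 10*y + 8; no integer root y with |y| ≤ 4.
  x = -2: f_y(-2, y) = 6*y**2 + 12*y + 7; no integer root y with |y| ≤ 4.
  x = -1: f_y(-1, y) = 6*y**2 + 14*y + 8; vanishes at y ∈ {-1}. (-1, -1): f_x = 0, f = 0 — SINGULAR.
  x = 0: f_y(0, y) = 6*y**2 + 16*y + 11; no integer root y with |y| ≤ 4.
  x = 1: f_y(1, y) = 6*y**2 + 18*y + 16; no integer root y with |y| ≤ 4.
  x = 2: f_y(2, y) = 6*y**2 + 20*y + 23; no integer root y with |y| ≤ 4.
  x = 3: f_y(3, y) = 6*y**2 + 22*y + 32; no integer root y with |y| ≤ 4.
  x = 4: f_y(4, y) = 6*y**2 + 24*y + 43; no integer root y with |y| ≤ 4.
Only singular point on the grid: (-1, -1).
Classify: substitute x = -1 + u, y = -1 + v and expand: f = -2*u**3 + u**2*v - u**2 + u*v**2 + 2*v**3 + v**2.
No constant or linear terms (consistent with a singular point). Quadratic part: -u**2 + v**2. Cubic part: -2*u**3 + u**2*v + u*v**2 + 2*v**3.
The quadratic part v**2 - u**2 = (v − u)(v + u) splits into two distinct linear factors, so there are two distinct tangent lines y − -1 = ±(x − -1) — this is a node (ordinary double point).
Classification: node.
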